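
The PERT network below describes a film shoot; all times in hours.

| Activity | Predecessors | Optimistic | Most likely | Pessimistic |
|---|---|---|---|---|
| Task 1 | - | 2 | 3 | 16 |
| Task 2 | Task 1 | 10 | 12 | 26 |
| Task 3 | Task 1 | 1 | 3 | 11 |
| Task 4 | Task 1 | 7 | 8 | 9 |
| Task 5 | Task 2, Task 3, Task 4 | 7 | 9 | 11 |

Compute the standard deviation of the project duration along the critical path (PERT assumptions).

te_Task 1 = (2 + 4·3 + 16)/6 = 30/6 = 5; σ²_Task 1 = ((16−2)/6)² = 5.444
te_Task 2 = (10 + 4·12 + 26)/6 = 84/6 = 14; σ²_Task 2 = ((26−10)/6)² = 7.111
te_Task 3 = (1 + 4·3 + 11)/6 = 24/6 = 4; σ²_Task 3 = ((11−1)/6)² = 2.778
te_Task 4 = (7 + 4·8 + 9)/6 = 48/6 = 8; σ²_Task 4 = ((9−7)/6)² = 0.111
te_Task 5 = (7 + 4·9 + 11)/6 = 54/6 = 9; σ²_Task 5 = ((11−7)/6)² = 0.444

Forward pass:
ES_Task 1 = 0; EF_Task 1 = 5
ES_Task 2 = 5; EF_Task 2 = 5+14 = 19
ES_Task 3 = 5; EF_Task 3 = 5+4 = 9
ES_Task 4 = 5; EF_Task 4 = 5+8 = 13
ES_Task 5 = max(EF_Task 2=19, EF_Task 3=9, EF_Task 4=13) = 19; EF_Task 5 = 19+9 = 28
Expected project duration μ = 28 hours. Critical path: Task 1 → Task 2 → Task 5.

Variance along critical path = 5.444 + 7.111 + 0.444 = 13.000
σ = √13.000 = 3.606 hours

3.61 hours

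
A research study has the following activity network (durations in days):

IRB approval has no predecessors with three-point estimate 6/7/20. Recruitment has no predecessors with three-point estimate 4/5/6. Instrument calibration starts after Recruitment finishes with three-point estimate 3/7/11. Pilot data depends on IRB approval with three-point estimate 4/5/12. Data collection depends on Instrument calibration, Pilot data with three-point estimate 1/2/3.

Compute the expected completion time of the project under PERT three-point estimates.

17 days

te_IRB approval = (6 + 4·7 + 20)/6 = 54/6 = 9
te_Recruitment = (4 + 4·5 + 6)/6 = 30/6 = 5
te_Instrument calibration = (3 + 4·7 + 11)/6 = 42/6 = 7
te_Pilot data = (4 + 4·5 + 12)/6 = 36/6 = 6
te_Data collection = (1 + 4·2 + 3)/6 = 12/6 = 2

Forward pass:
ES_IRB approval = 0; EF_IRB approval = 9
ES_Recruitment = 0; EF_Recruitment = 5
ES_Instrument calibration = 5; EF_Instrument calibration = 5+7 = 12
ES_Pilot data = 9; EF_Pilot data = 9+6 = 15
ES_Data collection = max(EF_Instrument calibration=12, EF_Pilot data=15) = 15; EF_Data collection = 15+2 = 17
Expected project duration μ = 17 days. Critical path: IRB approval → Pilot data → Data collection.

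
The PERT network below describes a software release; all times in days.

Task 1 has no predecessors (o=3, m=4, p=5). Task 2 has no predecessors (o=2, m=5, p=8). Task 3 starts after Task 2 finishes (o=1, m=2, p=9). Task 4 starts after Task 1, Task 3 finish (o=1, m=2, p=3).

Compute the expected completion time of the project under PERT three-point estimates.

te_Task 1 = (3 + 4·4 + 5)/6 = 24/6 = 4
te_Task 2 = (2 + 4·5 + 8)/6 = 30/6 = 5
te_Task 3 = (1 + 4·2 + 9)/6 = 18/6 = 3
te_Task 4 = (1 + 4·2 + 3)/6 = 12/6 = 2

Forward pass:
ES_Task 1 = 0; EF_Task 1 = 4
ES_Task 2 = 0; EF_Task 2 = 5
ES_Task 3 = 5; EF_Task 3 = 5+3 = 8
ES_Task 4 = max(EF_Task 1=4, EF_Task 3=8) = 8; EF_Task 4 = 8+2 = 10
Expected project duration μ = 10 days. Critical path: Task 2 → Task 3 → Task 4.

10 days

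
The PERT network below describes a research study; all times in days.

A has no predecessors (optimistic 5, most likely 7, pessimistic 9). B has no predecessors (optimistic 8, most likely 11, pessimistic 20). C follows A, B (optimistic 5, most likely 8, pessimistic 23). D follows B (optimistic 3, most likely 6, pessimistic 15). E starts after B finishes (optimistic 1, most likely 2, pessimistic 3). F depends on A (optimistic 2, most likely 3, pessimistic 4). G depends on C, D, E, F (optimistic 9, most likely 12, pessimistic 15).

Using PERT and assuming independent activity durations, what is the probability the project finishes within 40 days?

0.946

te_A = (5 + 4·7 + 9)/6 = 42/6 = 7; σ²_A = ((9−5)/6)² = 0.444
te_B = (8 + 4·11 + 20)/6 = 72/6 = 12; σ²_B = ((20−8)/6)² = 4.000
te_C = (5 + 4·8 + 23)/6 = 60/6 = 10; σ²_C = ((23−5)/6)² = 9.000
te_D = (3 + 4·6 + 15)/6 = 42/6 = 7; σ²_D = ((15−3)/6)² = 4.000
te_E = (1 + 4·2 + 3)/6 = 12/6 = 2; σ²_E = ((3−1)/6)² = 0.111
te_F = (2 + 4·3 + 4)/6 = 18/6 = 3; σ²_F = ((4−2)/6)² = 0.111
te_G = (9 + 4·12 + 15)/6 = 72/6 = 12; σ²_G = ((15−9)/6)² = 1.000

Forward pass:
ES_A = 0; EF_A = 7
ES_B = 0; EF_B = 12
ES_C = max(EF_A=7, EF_B=12) = 12; EF_C = 12+10 = 22
ES_D = 12; EF_D = 12+7 = 19
ES_E = 12; EF_E = 12+2 = 14
ES_F = 7; EF_F = 7+3 = 10
ES_G = max(EF_C=22, EF_D=19, EF_E=14, EF_F=10) = 22; EF_G = 22+12 = 34
Expected project duration μ = 34 days. Critical path: B → C → G.

Variance along critical path = 4.000 + 9.000 + 1.000 = 14.000; σ = √14.000 = 3.742 days.
Z = (40 − 34) / 3.742 = 1.604
P(T ≤ 40) = Φ(1.604) ≈ 0.946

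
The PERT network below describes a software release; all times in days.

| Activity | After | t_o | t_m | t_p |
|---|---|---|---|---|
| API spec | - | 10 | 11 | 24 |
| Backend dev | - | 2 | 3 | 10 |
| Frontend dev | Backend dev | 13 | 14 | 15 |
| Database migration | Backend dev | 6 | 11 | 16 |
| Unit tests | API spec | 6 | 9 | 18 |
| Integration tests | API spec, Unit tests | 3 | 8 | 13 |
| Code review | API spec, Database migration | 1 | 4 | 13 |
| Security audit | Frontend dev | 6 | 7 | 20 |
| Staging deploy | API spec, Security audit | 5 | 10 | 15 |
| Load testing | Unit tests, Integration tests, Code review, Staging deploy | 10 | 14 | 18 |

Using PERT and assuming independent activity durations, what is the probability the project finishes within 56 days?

0.926

te_API spec = (10 + 4·11 + 24)/6 = 78/6 = 13; σ²_API spec = ((24−10)/6)² = 5.444
te_Backend dev = (2 + 4·3 + 10)/6 = 24/6 = 4; σ²_Backend dev = ((10−2)/6)² = 1.778
te_Frontend dev = (13 + 4·14 + 15)/6 = 84/6 = 14; σ²_Frontend dev = ((15−13)/6)² = 0.111
te_Database migration = (6 + 4·11 + 16)/6 = 66/6 = 11; σ²_Database migration = ((16−6)/6)² = 2.778
te_Unit tests = (6 + 4·9 + 18)/6 = 60/6 = 10; σ²_Unit tests = ((18−6)/6)² = 4.000
te_Integration tests = (3 + 4·8 + 13)/6 = 48/6 = 8; σ²_Integration tests = ((13−3)/6)² = 2.778
te_Code review = (1 + 4·4 + 13)/6 = 30/6 = 5; σ²_Code review = ((13−1)/6)² = 4.000
te_Security audit = (6 + 4·7 + 20)/6 = 54/6 = 9; σ²_Security audit = ((20−6)/6)² = 5.444
te_Staging deploy = (5 + 4·10 + 15)/6 = 60/6 = 10; σ²_Staging deploy = ((15−5)/6)² = 2.778
te_Load testing = (10 + 4·14 + 18)/6 = 84/6 = 14; σ²_Load testing = ((18−10)/6)² = 1.778

Forward pass:
ES_API spec = 0; EF_API spec = 13
ES_Backend dev = 0; EF_Backend dev = 4
ES_Frontend dev = 4; EF_Frontend dev = 4+14 = 18
ES_Database migration = 4; EF_Database migration = 4+11 = 15
ES_Unit tests = 13; EF_Unit tests = 13+10 = 23
ES_Integration tests = max(EF_API spec=13, EF_Unit tests=23) = 23; EF_Integration tests = 23+8 = 31
ES_Code review = max(EF_API spec=13, EF_Database migration=15) = 15; EF_Code review = 15+5 = 20
ES_Security audit = 18; EF_Security audit = 18+9 = 27
ES_Staging deploy = max(EF_API spec=13, EF_Security audit=27) = 27; EF_Staging deploy = 27+10 = 37
ES_Load testing = max(EF_Unit tests=23, EF_Integration tests=31, EF_Code review=20, EF_Staging deploy=37) = 37; EF_Load testing = 37+14 = 51
Expected project duration μ = 51 days. Critical path: Backend dev → Frontend dev → Security audit → Staging deploy → Load testing.

Variance along critical path = 1.778 + 0.111 + 5.444 + 2.778 + 1.778 = 11.889; σ = √11.889 = 3.448 days.
Z = (56 − 51) / 3.448 = 1.450
P(T ≤ 56) = Φ(1.450) ≈ 0.926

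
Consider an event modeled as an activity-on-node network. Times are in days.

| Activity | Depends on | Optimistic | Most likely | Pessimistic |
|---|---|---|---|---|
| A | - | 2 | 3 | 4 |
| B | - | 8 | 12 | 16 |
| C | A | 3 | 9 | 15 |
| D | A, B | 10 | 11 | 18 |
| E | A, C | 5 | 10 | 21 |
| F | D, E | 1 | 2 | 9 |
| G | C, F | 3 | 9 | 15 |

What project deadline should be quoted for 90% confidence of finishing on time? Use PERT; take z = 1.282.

39.9 days

te_A = (2 + 4·3 + 4)/6 = 18/6 = 3; σ²_A = ((4−2)/6)² = 0.111
te_B = (8 + 4·12 + 16)/6 = 72/6 = 12; σ²_B = ((16−8)/6)² = 1.778
te_C = (3 + 4·9 + 15)/6 = 54/6 = 9; σ²_C = ((15−3)/6)² = 4.000
te_D = (10 + 4·11 + 18)/6 = 72/6 = 12; σ²_D = ((18−10)/6)² = 1.778
te_E = (5 + 4·10 + 21)/6 = 66/6 = 11; σ²_E = ((21−5)/6)² = 7.111
te_F = (1 + 4·2 + 9)/6 = 18/6 = 3; σ²_F = ((9−1)/6)² = 1.778
te_G = (3 + 4·9 + 15)/6 = 54/6 = 9; σ²_G = ((15−3)/6)² = 4.000

Forward pass:
ES_A = 0; EF_A = 3
ES_B = 0; EF_B = 12
ES_C = 3; EF_C = 3+9 = 12
ES_D = max(EF_A=3, EF_B=12) = 12; EF_D = 12+12 = 24
ES_E = max(EF_A=3, EF_C=12) = 12; EF_E = 12+11 = 23
ES_F = max(EF_D=24, EF_E=23) = 24; EF_F = 24+3 = 27
ES_G = max(EF_C=12, EF_F=27) = 27; EF_G = 27+9 = 36
Expected project duration μ = 36 days. Critical path: B → D → F → G.

Variance along critical path = 1.778 + 1.778 + 1.778 + 4.000 = 9.333; σ = 3.055 days.
D = μ + z·σ = 36 + 1.282·3.055 = 39.9 days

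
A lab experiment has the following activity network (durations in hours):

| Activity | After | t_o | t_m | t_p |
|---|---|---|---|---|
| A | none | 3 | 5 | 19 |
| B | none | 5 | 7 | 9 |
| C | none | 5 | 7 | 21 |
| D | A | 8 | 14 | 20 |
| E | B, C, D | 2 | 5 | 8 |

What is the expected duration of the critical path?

te_A = (3 + 4·5 + 19)/6 = 42/6 = 7
te_B = (5 + 4·7 + 9)/6 = 42/6 = 7
te_C = (5 + 4·7 + 21)/6 = 54/6 = 9
te_D = (8 + 4·14 + 20)/6 = 84/6 = 14
te_E = (2 + 4·5 + 8)/6 = 30/6 = 5

Forward pass:
ES_A = 0; EF_A = 7
ES_B = 0; EF_B = 7
ES_C = 0; EF_C = 9
ES_D = 7; EF_D = 7+14 = 21
ES_E = max(EF_B=7, EF_C=9, EF_D=21) = 21; EF_E = 21+5 = 26
Expected project duration μ = 26 hours. Critical path: A → D → E.

26 hours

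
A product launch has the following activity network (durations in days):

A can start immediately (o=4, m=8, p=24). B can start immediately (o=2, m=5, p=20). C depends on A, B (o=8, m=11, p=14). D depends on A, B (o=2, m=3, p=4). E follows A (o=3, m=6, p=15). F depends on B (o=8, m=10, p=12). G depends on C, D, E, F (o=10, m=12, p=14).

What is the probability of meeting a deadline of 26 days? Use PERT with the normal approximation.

te_A = (4 + 4·8 + 24)/6 = 60/6 = 10; σ²_A = ((24−4)/6)² = 11.111
te_B = (2 + 4·5 + 20)/6 = 42/6 = 7; σ²_B = ((20−2)/6)² = 9.000
te_C = (8 + 4·11 + 14)/6 = 66/6 = 11; σ²_C = ((14−8)/6)² = 1.000
te_D = (2 + 4·3 + 4)/6 = 18/6 = 3; σ²_D = ((4−2)/6)² = 0.111
te_E = (3 + 4·6 + 15)/6 = 42/6 = 7; σ²_E = ((15−3)/6)² = 4.000
te_F = (8 + 4·10 + 12)/6 = 60/6 = 10; σ²_F = ((12−8)/6)² = 0.444
te_G = (10 + 4·12 + 14)/6 = 72/6 = 12; σ²_G = ((14−10)/6)² = 0.444

Forward pass:
ES_A = 0; EF_A = 10
ES_B = 0; EF_B = 7
ES_C = max(EF_A=10, EF_B=7) = 10; EF_C = 10+11 = 21
ES_D = max(EF_A=10, EF_B=7) = 10; EF_D = 10+3 = 13
ES_E = 10; EF_E = 10+7 = 17
ES_F = 7; EF_F = 7+10 = 17
ES_G = max(EF_C=21, EF_D=13, EF_E=17, EF_F=17) = 21; EF_G = 21+12 = 33
Expected project duration μ = 33 days. Critical path: A → C → G.

Variance along critical path = 11.111 + 1.000 + 0.444 = 12.556; σ = √12.556 = 3.543 days.
Z = (26 − 33) / 3.543 = -1.976
P(T ≤ 26) = Φ(-1.976) ≈ 0.024

0.024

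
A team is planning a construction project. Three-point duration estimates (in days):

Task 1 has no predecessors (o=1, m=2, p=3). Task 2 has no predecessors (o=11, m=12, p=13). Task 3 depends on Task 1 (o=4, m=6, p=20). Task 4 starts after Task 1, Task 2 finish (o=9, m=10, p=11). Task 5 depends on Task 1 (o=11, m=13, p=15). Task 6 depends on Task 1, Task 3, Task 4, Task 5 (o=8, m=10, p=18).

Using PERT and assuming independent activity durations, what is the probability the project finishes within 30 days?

te_Task 1 = (1 + 4·2 + 3)/6 = 12/6 = 2; σ²_Task 1 = ((3−1)/6)² = 0.111
te_Task 2 = (11 + 4·12 + 13)/6 = 72/6 = 12; σ²_Task 2 = ((13−11)/6)² = 0.111
te_Task 3 = (4 + 4·6 + 20)/6 = 48/6 = 8; σ²_Task 3 = ((20−4)/6)² = 7.111
te_Task 4 = (9 + 4·10 + 11)/6 = 60/6 = 10; σ²_Task 4 = ((11−9)/6)² = 0.111
te_Task 5 = (11 + 4·13 + 15)/6 = 78/6 = 13; σ²_Task 5 = ((15−11)/6)² = 0.444
te_Task 6 = (8 + 4·10 + 18)/6 = 66/6 = 11; σ²_Task 6 = ((18−8)/6)² = 2.778

Forward pass:
ES_Task 1 = 0; EF_Task 1 = 2
ES_Task 2 = 0; EF_Task 2 = 12
ES_Task 3 = 2; EF_Task 3 = 2+8 = 10
ES_Task 4 = max(EF_Task 1=2, EF_Task 2=12) = 12; EF_Task 4 = 12+10 = 22
ES_Task 5 = 2; EF_Task 5 = 2+13 = 15
ES_Task 6 = max(EF_Task 1=2, EF_Task 3=10, EF_Task 4=22, EF_Task 5=15) = 22; EF_Task 6 = 22+11 = 33
Expected project duration μ = 33 days. Critical path: Task 2 → Task 4 → Task 6.

Variance along critical path = 0.111 + 0.111 + 2.778 = 3.000; σ = √3.000 = 1.732 days.
Z = (30 − 33) / 1.732 = -1.732
P(T ≤ 30) = Φ(-1.732) ≈ 0.042

0.042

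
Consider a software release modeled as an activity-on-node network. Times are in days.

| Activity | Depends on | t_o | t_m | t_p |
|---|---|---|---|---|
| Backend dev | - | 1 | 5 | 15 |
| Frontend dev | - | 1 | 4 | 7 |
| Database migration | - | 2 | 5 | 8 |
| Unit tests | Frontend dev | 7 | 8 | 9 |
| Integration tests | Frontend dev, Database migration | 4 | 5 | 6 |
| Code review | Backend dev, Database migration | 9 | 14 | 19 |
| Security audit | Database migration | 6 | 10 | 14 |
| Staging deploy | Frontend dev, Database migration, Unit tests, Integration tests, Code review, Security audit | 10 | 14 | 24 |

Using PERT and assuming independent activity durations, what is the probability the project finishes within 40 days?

te_Backend dev = (1 + 4·5 + 15)/6 = 36/6 = 6; σ²_Backend dev = ((15−1)/6)² = 5.444
te_Frontend dev = (1 + 4·4 + 7)/6 = 24/6 = 4; σ²_Frontend dev = ((7−1)/6)² = 1.000
te_Database migration = (2 + 4·5 + 8)/6 = 30/6 = 5; σ²_Database migration = ((8−2)/6)² = 1.000
te_Unit tests = (7 + 4·8 + 9)/6 = 48/6 = 8; σ²_Unit tests = ((9−7)/6)² = 0.111
te_Integration tests = (4 + 4·5 + 6)/6 = 30/6 = 5; σ²_Integration tests = ((6−4)/6)² = 0.111
te_Code review = (9 + 4·14 + 19)/6 = 84/6 = 14; σ²_Code review = ((19−9)/6)² = 2.778
te_Security audit = (6 + 4·10 + 14)/6 = 60/6 = 10; σ²_Security audit = ((14−6)/6)² = 1.778
te_Staging deploy = (10 + 4·14 + 24)/6 = 90/6 = 15; σ²_Staging deploy = ((24−10)/6)² = 5.444

Forward pass:
ES_Backend dev = 0; EF_Backend dev = 6
ES_Frontend dev = 0; EF_Frontend dev = 4
ES_Database migration = 0; EF_Database migration = 5
ES_Unit tests = 4; EF_Unit tests = 4+8 = 12
ES_Integration tests = max(EF_Frontend dev=4, EF_Database migration=5) = 5; EF_Integration tests = 5+5 = 10
ES_Code review = max(EF_Backend dev=6, EF_Database migration=5) = 6; EF_Code review = 6+14 = 20
ES_Security audit = 5; EF_Security audit = 5+10 = 15
ES_Staging deploy = max(EF_Frontend dev=4, EF_Database migration=5, EF_Unit tests=12, EF_Integration tests=10, EF_Code review=20, EF_Security audit=15) = 20; EF_Staging deploy = 20+15 = 35
Expected project duration μ = 35 days. Critical path: Backend dev → Code review → Staging deploy.

Variance along critical path = 5.444 + 2.778 + 5.444 = 13.667; σ = √13.667 = 3.697 days.
Z = (40 − 35) / 3.697 = 1.353
P(T ≤ 40) = Φ(1.353) ≈ 0.912

0.912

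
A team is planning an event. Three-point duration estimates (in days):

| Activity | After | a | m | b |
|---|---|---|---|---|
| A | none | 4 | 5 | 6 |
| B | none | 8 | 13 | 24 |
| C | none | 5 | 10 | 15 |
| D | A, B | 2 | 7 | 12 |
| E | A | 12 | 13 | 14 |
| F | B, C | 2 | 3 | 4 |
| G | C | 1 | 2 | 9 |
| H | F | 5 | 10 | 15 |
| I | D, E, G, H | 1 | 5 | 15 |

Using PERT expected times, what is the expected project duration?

33 days

te_A = (4 + 4·5 + 6)/6 = 30/6 = 5
te_B = (8 + 4·13 + 24)/6 = 84/6 = 14
te_C = (5 + 4·10 + 15)/6 = 60/6 = 10
te_D = (2 + 4·7 + 12)/6 = 42/6 = 7
te_E = (12 + 4·13 + 14)/6 = 78/6 = 13
te_F = (2 + 4·3 + 4)/6 = 18/6 = 3
te_G = (1 + 4·2 + 9)/6 = 18/6 = 3
te_H = (5 + 4·10 + 15)/6 = 60/6 = 10
te_I = (1 + 4·5 + 15)/6 = 36/6 = 6

Forward pass:
ES_A = 0; EF_A = 5
ES_B = 0; EF_B = 14
ES_C = 0; EF_C = 10
ES_D = max(EF_A=5, EF_B=14) = 14; EF_D = 14+7 = 21
ES_E = 5; EF_E = 5+13 = 18
ES_F = max(EF_B=14, EF_C=10) = 14; EF_F = 14+3 = 17
ES_G = 10; EF_G = 10+3 = 13
ES_H = 17; EF_H = 17+10 = 27
ES_I = max(EF_D=21, EF_E=18, EF_G=13, EF_H=27) = 27; EF_I = 27+6 = 33
Expected project duration μ = 33 days. Critical path: B → F → H → I.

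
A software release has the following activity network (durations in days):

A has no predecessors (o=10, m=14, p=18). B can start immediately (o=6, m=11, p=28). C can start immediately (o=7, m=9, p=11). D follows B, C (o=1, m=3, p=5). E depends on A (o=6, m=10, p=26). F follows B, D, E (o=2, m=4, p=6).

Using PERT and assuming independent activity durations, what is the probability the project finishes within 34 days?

te_A = (10 + 4·14 + 18)/6 = 84/6 = 14; σ²_A = ((18−10)/6)² = 1.778
te_B = (6 + 4·11 + 28)/6 = 78/6 = 13; σ²_B = ((28−6)/6)² = 13.444
te_C = (7 + 4·9 + 11)/6 = 54/6 = 9; σ²_C = ((11−7)/6)² = 0.444
te_D = (1 + 4·3 + 5)/6 = 18/6 = 3; σ²_D = ((5−1)/6)² = 0.444
te_E = (6 + 4·10 + 26)/6 = 72/6 = 12; σ²_E = ((26−6)/6)² = 11.111
te_F = (2 + 4·4 + 6)/6 = 24/6 = 4; σ²_F = ((6−2)/6)² = 0.444

Forward pass:
ES_A = 0; EF_A = 14
ES_B = 0; EF_B = 13
ES_C = 0; EF_C = 9
ES_D = max(EF_B=13, EF_C=9) = 13; EF_D = 13+3 = 16
ES_E = 14; EF_E = 14+12 = 26
ES_F = max(EF_B=13, EF_D=16, EF_E=26) = 26; EF_F = 26+4 = 30
Expected project duration μ = 30 days. Critical path: A → E → F.

Variance along critical path = 1.778 + 11.111 + 0.444 = 13.333; σ = √13.333 = 3.651 days.
Z = (34 − 30) / 3.651 = 1.095
P(T ≤ 34) = Φ(1.095) ≈ 0.863

0.863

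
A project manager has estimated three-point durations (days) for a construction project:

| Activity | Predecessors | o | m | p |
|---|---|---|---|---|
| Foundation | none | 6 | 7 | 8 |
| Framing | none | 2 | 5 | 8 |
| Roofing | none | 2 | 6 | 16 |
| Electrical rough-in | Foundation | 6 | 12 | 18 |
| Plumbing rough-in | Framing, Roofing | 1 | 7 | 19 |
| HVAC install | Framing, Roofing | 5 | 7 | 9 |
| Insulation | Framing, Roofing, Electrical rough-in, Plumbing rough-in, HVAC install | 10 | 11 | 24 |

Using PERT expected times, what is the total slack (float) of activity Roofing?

te_Foundation = (6 + 4·7 + 8)/6 = 42/6 = 7
te_Framing = (2 + 4·5 + 8)/6 = 30/6 = 5
te_Roofing = (2 + 4·6 + 16)/6 = 42/6 = 7
te_Electrical rough-in = (6 + 4·12 + 18)/6 = 72/6 = 12
te_Plumbing rough-in = (1 + 4·7 + 19)/6 = 48/6 = 8
te_HVAC install = (5 + 4·7 + 9)/6 = 42/6 = 7
te_Insulation = (10 + 4·11 + 24)/6 = 78/6 = 13

Forward pass:
ES_Foundation = 0; EF_Foundation = 7
ES_Framing = 0; EF_Framing = 5
ES_Roofing = 0; EF_Roofing = 7
ES_Electrical rough-in = 7; EF_Electrical rough-in = 7+12 = 19
ES_Plumbing rough-in = max(EF_Framing=5, EF_Roofing=7) = 7; EF_Plumbing rough-in = 7+8 = 15
ES_HVAC install = max(EF_Framing=5, EF_Roofing=7) = 7; EF_HVAC install = 7+7 = 14
ES_Insulation = max(EF_Framing=5, EF_Roofing=7, EF_Electrical rough-in=19, EF_Plumbing rough-in=15, EF_HVAC install=14) = 19; EF_Insulation = 19+13 = 32
Expected project duration μ = 32 days. Critical path: Foundation → Electrical rough-in → Insulation.

Backward pass:
LF_Insulation = 32; LS_Insulation = 32−13 = 19
LF_HVAC install = LS_Insulation = 19; LS_HVAC install = 19−7 = 12
LF_Plumbing rough-in = LS_Insulation = 19; LS_Plumbing rough-in = 19−8 = 11
LF_Electrical rough-in = LS_Insulation = 19; LS_Electrical rough-in = 19−12 = 7
LF_Roofing = min(LS_Plumbing rough-in=11, LS_HVAC install=12, LS_Insulation=19) = 11; LS_Roofing = 11−7 = 4
LF_Framing = min(LS_Plumbing rough-in=11, LS_HVAC install=12, LS_Insulation=19) = 11; LS_Framing = 11−5 = 6
LF_Foundation = LS_Electrical rough-in = 7; LS_Foundation = 7−7 = 0
Slack_Roofing = LS_Roofing − ES_Roofing = 4 − 0 = 4

4 days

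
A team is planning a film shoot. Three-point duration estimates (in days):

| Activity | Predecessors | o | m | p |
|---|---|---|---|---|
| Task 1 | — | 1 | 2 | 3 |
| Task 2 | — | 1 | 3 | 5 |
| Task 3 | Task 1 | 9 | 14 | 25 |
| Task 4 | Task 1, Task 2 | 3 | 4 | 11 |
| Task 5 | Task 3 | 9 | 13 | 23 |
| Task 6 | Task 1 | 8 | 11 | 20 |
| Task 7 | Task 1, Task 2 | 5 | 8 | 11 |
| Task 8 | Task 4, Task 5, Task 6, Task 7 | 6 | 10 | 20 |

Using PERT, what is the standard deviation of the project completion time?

4.26 days

te_Task 1 = (1 + 4·2 + 3)/6 = 12/6 = 2; σ²_Task 1 = ((3−1)/6)² = 0.111
te_Task 2 = (1 + 4·3 + 5)/6 = 18/6 = 3; σ²_Task 2 = ((5−1)/6)² = 0.444
te_Task 3 = (9 + 4·14 + 25)/6 = 90/6 = 15; σ²_Task 3 = ((25−9)/6)² = 7.111
te_Task 4 = (3 + 4·4 + 11)/6 = 30/6 = 5; σ²_Task 4 = ((11−3)/6)² = 1.778
te_Task 5 = (9 + 4·13 + 23)/6 = 84/6 = 14; σ²_Task 5 = ((23−9)/6)² = 5.444
te_Task 6 = (8 + 4·11 + 20)/6 = 72/6 = 12; σ²_Task 6 = ((20−8)/6)² = 4.000
te_Task 7 = (5 + 4·8 + 11)/6 = 48/6 = 8; σ²_Task 7 = ((11−5)/6)² = 1.000
te_Task 8 = (6 + 4·10 + 20)/6 = 66/6 = 11; σ²_Task 8 = ((20−6)/6)² = 5.444

Forward pass:
ES_Task 1 = 0; EF_Task 1 = 2
ES_Task 2 = 0; EF_Task 2 = 3
ES_Task 3 = 2; EF_Task 3 = 2+15 = 17
ES_Task 4 = max(EF_Task 1=2, EF_Task 2=3) = 3; EF_Task 4 = 3+5 = 8
ES_Task 5 = 17; EF_Task 5 = 17+14 = 31
ES_Task 6 = 2; EF_Task 6 = 2+12 = 14
ES_Task 7 = max(EF_Task 1=2, EF_Task 2=3) = 3; EF_Task 7 = 3+8 = 11
ES_Task 8 = max(EF_Task 4=8, EF_Task 5=31, EF_Task 6=14, EF_Task 7=11) = 31; EF_Task 8 = 31+11 = 42
Expected project duration μ = 42 days. Critical path: Task 1 → Task 3 → Task 5 → Task 8.

Variance along critical path = 0.111 + 7.111 + 5.444 + 5.444 = 18.111
σ = √18.111 = 4.256 days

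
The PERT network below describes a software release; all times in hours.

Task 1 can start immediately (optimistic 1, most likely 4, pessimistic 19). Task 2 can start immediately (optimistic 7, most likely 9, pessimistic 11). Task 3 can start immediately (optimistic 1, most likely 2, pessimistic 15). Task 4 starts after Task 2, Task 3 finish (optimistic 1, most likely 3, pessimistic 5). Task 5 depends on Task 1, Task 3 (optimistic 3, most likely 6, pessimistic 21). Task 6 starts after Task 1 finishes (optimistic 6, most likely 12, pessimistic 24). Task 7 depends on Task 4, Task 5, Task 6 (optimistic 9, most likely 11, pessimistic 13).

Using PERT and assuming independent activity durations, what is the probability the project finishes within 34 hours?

te_Task 1 = (1 + 4·4 + 19)/6 = 36/6 = 6; σ²_Task 1 = ((19−1)/6)² = 9.000
te_Task 2 = (7 + 4·9 + 11)/6 = 54/6 = 9; σ²_Task 2 = ((11−7)/6)² = 0.444
te_Task 3 = (1 + 4·2 + 15)/6 = 24/6 = 4; σ²_Task 3 = ((15−1)/6)² = 5.444
te_Task 4 = (1 + 4·3 + 5)/6 = 18/6 = 3; σ²_Task 4 = ((5−1)/6)² = 0.444
te_Task 5 = (3 + 4·6 + 21)/6 = 48/6 = 8; σ²_Task 5 = ((21−3)/6)² = 9.000
te_Task 6 = (6 + 4·12 + 24)/6 = 78/6 = 13; σ²_Task 6 = ((24−6)/6)² = 9.000
te_Task 7 = (9 + 4·11 + 13)/6 = 66/6 = 11; σ²_Task 7 = ((13−9)/6)² = 0.444

Forward pass:
ES_Task 1 = 0; EF_Task 1 = 6
ES_Task 2 = 0; EF_Task 2 = 9
ES_Task 3 = 0; EF_Task 3 = 4
ES_Task 4 = max(EF_Task 2=9, EF_Task 3=4) = 9; EF_Task 4 = 9+3 = 12
ES_Task 5 = max(EF_Task 1=6, EF_Task 3=4) = 6; EF_Task 5 = 6+8 = 14
ES_Task 6 = 6; EF_Task 6 = 6+13 = 19
ES_Task 7 = max(EF_Task 4=12, EF_Task 5=14, EF_Task 6=19) = 19; EF_Task 7 = 19+11 = 30
Expected project duration μ = 30 hours. Critical path: Task 1 → Task 6 → Task 7.

Variance along critical path = 9.000 + 9.000 + 0.444 = 18.444; σ = √18.444 = 4.295 hours.
Z = (34 − 30) / 4.295 = 0.931
P(T ≤ 34) = Φ(0.931) ≈ 0.824

0.824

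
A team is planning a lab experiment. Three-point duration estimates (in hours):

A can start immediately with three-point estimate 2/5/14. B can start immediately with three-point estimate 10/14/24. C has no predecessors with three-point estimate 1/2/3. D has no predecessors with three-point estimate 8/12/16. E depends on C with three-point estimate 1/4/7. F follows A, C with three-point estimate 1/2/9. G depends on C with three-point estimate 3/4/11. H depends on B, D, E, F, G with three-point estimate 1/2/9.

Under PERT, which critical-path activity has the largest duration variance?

B

te_A = (2 + 4·5 + 14)/6 = 36/6 = 6; σ²_A = ((14−2)/6)² = 4.000
te_B = (10 + 4·14 + 24)/6 = 90/6 = 15; σ²_B = ((24−10)/6)² = 5.444
te_C = (1 + 4·2 + 3)/6 = 12/6 = 2; σ²_C = ((3−1)/6)² = 0.111
te_D = (8 + 4·12 + 16)/6 = 72/6 = 12; σ²_D = ((16−8)/6)² = 1.778
te_E = (1 + 4·4 + 7)/6 = 24/6 = 4; σ²_E = ((7−1)/6)² = 1.000
te_F = (1 + 4·2 + 9)/6 = 18/6 = 3; σ²_F = ((9−1)/6)² = 1.778
te_G = (3 + 4·4 + 11)/6 = 30/6 = 5; σ²_G = ((11−3)/6)² = 1.778
te_H = (1 + 4·2 + 9)/6 = 18/6 = 3; σ²_H = ((9−1)/6)² = 1.778

Forward pass:
ES_A = 0; EF_A = 6
ES_B = 0; EF_B = 15
ES_C = 0; EF_C = 2
ES_D = 0; EF_D = 12
ES_E = 2; EF_E = 2+4 = 6
ES_F = max(EF_A=6, EF_C=2) = 6; EF_F = 6+3 = 9
ES_G = 2; EF_G = 2+5 = 7
ES_H = max(EF_B=15, EF_D=12, EF_E=6, EF_F=9, EF_G=7) = 15; EF_H = 15+3 = 18
Expected project duration μ = 18 hours. Critical path: B → H.

Variances on critical path: σ²_B=5.444, σ²_H=1.778.
Largest is σ²_B = 5.444.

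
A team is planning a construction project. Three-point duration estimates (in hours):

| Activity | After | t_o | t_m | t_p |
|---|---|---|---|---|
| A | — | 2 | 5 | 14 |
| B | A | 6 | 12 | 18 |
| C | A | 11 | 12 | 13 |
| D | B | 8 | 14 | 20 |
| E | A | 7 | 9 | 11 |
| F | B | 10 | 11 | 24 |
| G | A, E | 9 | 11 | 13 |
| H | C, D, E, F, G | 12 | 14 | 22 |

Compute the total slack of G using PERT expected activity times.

te_A = (2 + 4·5 + 14)/6 = 36/6 = 6
te_B = (6 + 4·12 + 18)/6 = 72/6 = 12
te_C = (11 + 4·12 + 13)/6 = 72/6 = 12
te_D = (8 + 4·14 + 20)/6 = 84/6 = 14
te_E = (7 + 4·9 + 11)/6 = 54/6 = 9
te_F = (10 + 4·11 + 24)/6 = 78/6 = 13
te_G = (9 + 4·11 + 13)/6 = 66/6 = 11
te_H = (12 + 4·14 + 22)/6 = 90/6 = 15

Forward pass:
ES_A = 0; EF_A = 6
ES_B = 6; EF_B = 6+12 = 18
ES_C = 6; EF_C = 6+12 = 18
ES_D = 18; EF_D = 18+14 = 32
ES_E = 6; EF_E = 6+9 = 15
ES_F = 18; EF_F = 18+13 = 31
ES_G = max(EF_A=6, EF_E=15) = 15; EF_G = 15+11 = 26
ES_H = max(EF_C=18, EF_D=32, EF_E=15, EF_F=31, EF_G=26) = 32; EF_H = 32+15 = 47
Expected project duration μ = 47 hours. Critical path: A → B → D → H.

Backward pass:
LF_H = 47; LS_H = 47−15 = 32
LF_G = LS_H = 32; LS_G = 32−11 = 21
LF_F = LS_H = 32; LS_F = 32−13 = 19
LF_E = min(LS_G=21, LS_H=32) = 21; LS_E = 21−9 = 12
LF_D = LS_H = 32; LS_D = 32−14 = 18
LF_C = LS_H = 32; LS_C = 32−12 = 20
LF_B = min(LS_D=18, LS_F=19) = 18; LS_B = 18−12 = 6
LF_A = min(LS_B=6, LS_C=20, LS_E=12, LS_G=21) = 6; LS_A = 6−6 = 0
Slack_G = LS_G − ES_G = 21 − 15 = 6

6 hours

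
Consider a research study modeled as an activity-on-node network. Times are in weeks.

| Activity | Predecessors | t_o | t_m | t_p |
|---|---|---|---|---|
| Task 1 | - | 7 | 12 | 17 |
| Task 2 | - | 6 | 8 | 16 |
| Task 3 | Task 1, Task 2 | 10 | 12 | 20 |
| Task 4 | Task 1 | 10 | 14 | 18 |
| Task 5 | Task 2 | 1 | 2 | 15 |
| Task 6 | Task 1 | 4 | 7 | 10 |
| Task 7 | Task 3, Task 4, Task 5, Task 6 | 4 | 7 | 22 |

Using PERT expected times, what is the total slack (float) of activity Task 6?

7 weeks

te_Task 1 = (7 + 4·12 + 17)/6 = 72/6 = 12
te_Task 2 = (6 + 4·8 + 16)/6 = 54/6 = 9
te_Task 3 = (10 + 4·12 + 20)/6 = 78/6 = 13
te_Task 4 = (10 + 4·14 + 18)/6 = 84/6 = 14
te_Task 5 = (1 + 4·2 + 15)/6 = 24/6 = 4
te_Task 6 = (4 + 4·7 + 10)/6 = 42/6 = 7
te_Task 7 = (4 + 4·7 + 22)/6 = 54/6 = 9

Forward pass:
ES_Task 1 = 0; EF_Task 1 = 12
ES_Task 2 = 0; EF_Task 2 = 9
ES_Task 3 = max(EF_Task 1=12, EF_Task 2=9) = 12; EF_Task 3 = 12+13 = 25
ES_Task 4 = 12; EF_Task 4 = 12+14 = 26
ES_Task 5 = 9; EF_Task 5 = 9+4 = 13
ES_Task 6 = 12; EF_Task 6 = 12+7 = 19
ES_Task 7 = max(EF_Task 3=25, EF_Task 4=26, EF_Task 5=13, EF_Task 6=19) = 26; EF_Task 7 = 26+9 = 35
Expected project duration μ = 35 weeks. Critical path: Task 1 → Task 4 → Task 7.

Backward pass:
LF_Task 7 = 35; LS_Task 7 = 35−9 = 26
LF_Task 6 = LS_Task 7 = 26; LS_Task 6 = 26−7 = 19
LF_Task 5 = LS_Task 7 = 26; LS_Task 5 = 26−4 = 22
LF_Task 4 = LS_Task 7 = 26; LS_Task 4 = 26−14 = 12
LF_Task 3 = LS_Task 7 = 26; LS_Task 3 = 26−13 = 13
LF_Task 2 = min(LS_Task 3=13, LS_Task 5=22) = 13; LS_Task 2 = 13−9 = 4
LF_Task 1 = min(LS_Task 3=13, LS_Task 4=12, LS_Task 6=19) = 12; LS_Task 1 = 12−12 = 0
Slack_Task 6 = LS_Task 6 − ES_Task 6 = 19 − 12 = 7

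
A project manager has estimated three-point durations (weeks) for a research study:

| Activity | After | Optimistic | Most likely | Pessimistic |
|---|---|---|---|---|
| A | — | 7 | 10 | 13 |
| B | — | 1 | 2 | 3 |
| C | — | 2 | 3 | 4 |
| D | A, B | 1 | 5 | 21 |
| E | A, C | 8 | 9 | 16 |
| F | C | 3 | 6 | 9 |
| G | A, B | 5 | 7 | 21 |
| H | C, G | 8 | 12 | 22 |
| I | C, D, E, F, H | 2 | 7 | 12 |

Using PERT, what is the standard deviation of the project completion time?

4.04 weeks

te_A = (7 + 4·10 + 13)/6 = 60/6 = 10; σ²_A = ((13−7)/6)² = 1.000
te_B = (1 + 4·2 + 3)/6 = 12/6 = 2; σ²_B = ((3−1)/6)² = 0.111
te_C = (2 + 4·3 + 4)/6 = 18/6 = 3; σ²_C = ((4−2)/6)² = 0.111
te_D = (1 + 4·5 + 21)/6 = 42/6 = 7; σ²_D = ((21−1)/6)² = 11.111
te_E = (8 + 4·9 + 16)/6 = 60/6 = 10; σ²_E = ((16−8)/6)² = 1.778
te_F = (3 + 4·6 + 9)/6 = 36/6 = 6; σ²_F = ((9−3)/6)² = 1.000
te_G = (5 + 4·7 + 21)/6 = 54/6 = 9; σ²_G = ((21−5)/6)² = 7.111
te_H = (8 + 4·12 + 22)/6 = 78/6 = 13; σ²_H = ((22−8)/6)² = 5.444
te_I = (2 + 4·7 + 12)/6 = 42/6 = 7; σ²_I = ((12−2)/6)² = 2.778

Forward pass:
ES_A = 0; EF_A = 10
ES_B = 0; EF_B = 2
ES_C = 0; EF_C = 3
ES_D = max(EF_A=10, EF_B=2) = 10; EF_D = 10+7 = 17
ES_E = max(EF_A=10, EF_C=3) = 10; EF_E = 10+10 = 20
ES_F = 3; EF_F = 3+6 = 9
ES_G = max(EF_A=10, EF_B=2) = 10; EF_G = 10+9 = 19
ES_H = max(EF_C=3, EF_G=19) = 19; EF_H = 19+13 = 32
ES_I = max(EF_C=3, EF_D=17, EF_E=20, EF_F=9, EF_H=32) = 32; EF_I = 32+7 = 39
Expected project duration μ = 39 weeks. Critical path: A → G → H → I.

Variance along critical path = 1.000 + 7.111 + 5.444 + 2.778 = 16.333
σ = √16.333 = 4.041 weeks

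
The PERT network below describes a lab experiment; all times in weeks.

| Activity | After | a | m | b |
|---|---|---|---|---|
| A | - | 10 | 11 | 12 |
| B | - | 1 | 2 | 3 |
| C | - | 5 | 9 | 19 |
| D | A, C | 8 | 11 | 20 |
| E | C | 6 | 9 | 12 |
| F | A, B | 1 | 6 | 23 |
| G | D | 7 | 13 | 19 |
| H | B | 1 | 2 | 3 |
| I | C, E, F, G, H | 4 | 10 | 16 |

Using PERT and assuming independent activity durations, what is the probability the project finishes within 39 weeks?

te_A = (10 + 4·11 + 12)/6 = 66/6 = 11; σ²_A = ((12−10)/6)² = 0.111
te_B = (1 + 4·2 + 3)/6 = 12/6 = 2; σ²_B = ((3−1)/6)² = 0.111
te_C = (5 + 4·9 + 19)/6 = 60/6 = 10; σ²_C = ((19−5)/6)² = 5.444
te_D = (8 + 4·11 + 20)/6 = 72/6 = 12; σ²_D = ((20−8)/6)² = 4.000
te_E = (6 + 4·9 + 12)/6 = 54/6 = 9; σ²_E = ((12−6)/6)² = 1.000
te_F = (1 + 4·6 + 23)/6 = 48/6 = 8; σ²_F = ((23−1)/6)² = 13.444
te_G = (7 + 4·13 + 19)/6 = 78/6 = 13; σ²_G = ((19−7)/6)² = 4.000
te_H = (1 + 4·2 + 3)/6 = 12/6 = 2; σ²_H = ((3−1)/6)² = 0.111
te_I = (4 + 4·10 + 16)/6 = 60/6 = 10; σ²_I = ((16−4)/6)² = 4.000

Forward pass:
ES_A = 0; EF_A = 11
ES_B = 0; EF_B = 2
ES_C = 0; EF_C = 10
ES_D = max(EF_A=11, EF_C=10) = 11; EF_D = 11+12 = 23
ES_E = 10; EF_E = 10+9 = 19
ES_F = max(EF_A=11, EF_B=2) = 11; EF_F = 11+8 = 19
ES_G = 23; EF_G = 23+13 = 36
ES_H = 2; EF_H = 2+2 = 4
ES_I = max(EF_C=10, EF_E=19, EF_F=19, EF_G=36, EF_H=4) = 36; EF_I = 36+10 = 46
Expected project duration μ = 46 weeks. Critical path: A → D → G → I.

Variance along critical path = 0.111 + 4.000 + 4.000 + 4.000 = 12.111; σ = √12.111 = 3.480 weeks.
Z = (39 − 46) / 3.480 = -2.011
P(T ≤ 39) = Φ(-2.011) ≈ 0.022

0.022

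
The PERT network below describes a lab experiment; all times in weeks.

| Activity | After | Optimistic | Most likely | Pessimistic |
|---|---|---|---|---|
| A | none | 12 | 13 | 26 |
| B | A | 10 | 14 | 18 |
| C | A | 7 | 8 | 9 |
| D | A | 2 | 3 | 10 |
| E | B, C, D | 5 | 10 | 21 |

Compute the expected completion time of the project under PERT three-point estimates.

40 weeks

te_A = (12 + 4·13 + 26)/6 = 90/6 = 15
te_B = (10 + 4·14 + 18)/6 = 84/6 = 14
te_C = (7 + 4·8 + 9)/6 = 48/6 = 8
te_D = (2 + 4·3 + 10)/6 = 24/6 = 4
te_E = (5 + 4·10 + 21)/6 = 66/6 = 11

Forward pass:
ES_A = 0; EF_A = 15
ES_B = 15; EF_B = 15+14 = 29
ES_C = 15; EF_C = 15+8 = 23
ES_D = 15; EF_D = 15+4 = 19
ES_E = max(EF_B=29, EF_C=23, EF_D=19) = 29; EF_E = 29+11 = 40
Expected project duration μ = 40 weeks. Critical path: A → B → E.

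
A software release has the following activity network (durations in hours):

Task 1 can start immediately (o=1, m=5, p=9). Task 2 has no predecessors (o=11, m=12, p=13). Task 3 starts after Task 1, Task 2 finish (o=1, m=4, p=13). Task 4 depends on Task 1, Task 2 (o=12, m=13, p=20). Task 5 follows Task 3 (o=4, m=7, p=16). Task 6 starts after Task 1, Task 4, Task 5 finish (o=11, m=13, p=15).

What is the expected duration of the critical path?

te_Task 1 = (1 + 4·5 + 9)/6 = 30/6 = 5
te_Task 2 = (11 + 4·12 + 13)/6 = 72/6 = 12
te_Task 3 = (1 + 4·4 + 13)/6 = 30/6 = 5
te_Task 4 = (12 + 4·13 + 20)/6 = 84/6 = 14
te_Task 5 = (4 + 4·7 + 16)/6 = 48/6 = 8
te_Task 6 = (11 + 4·13 + 15)/6 = 78/6 = 13

Forward pass:
ES_Task 1 = 0; EF_Task 1 = 5
ES_Task 2 = 0; EF_Task 2 = 12
ES_Task 3 = max(EF_Task 1=5, EF_Task 2=12) = 12; EF_Task 3 = 12+5 = 17
ES_Task 4 = max(EF_Task 1=5, EF_Task 2=12) = 12; EF_Task 4 = 12+14 = 26
ES_Task 5 = 17; EF_Task 5 = 17+8 = 25
ES_Task 6 = max(EF_Task 1=5, EF_Task 4=26, EF_Task 5=25) = 26; EF_Task 6 = 26+13 = 39
Expected project duration μ = 39 hours. Critical path: Task 2 → Task 4 → Task 6.

39 hours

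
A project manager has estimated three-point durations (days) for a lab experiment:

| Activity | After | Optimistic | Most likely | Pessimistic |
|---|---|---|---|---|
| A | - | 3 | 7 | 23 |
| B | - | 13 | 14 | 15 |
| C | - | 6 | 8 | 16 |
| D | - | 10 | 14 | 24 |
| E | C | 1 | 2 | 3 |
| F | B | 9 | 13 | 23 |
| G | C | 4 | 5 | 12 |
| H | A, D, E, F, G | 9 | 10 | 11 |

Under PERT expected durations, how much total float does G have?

te_A = (3 + 4·7 + 23)/6 = 54/6 = 9
te_B = (13 + 4·14 + 15)/6 = 84/6 = 14
te_C = (6 + 4·8 + 16)/6 = 54/6 = 9
te_D = (10 + 4·14 + 24)/6 = 90/6 = 15
te_E = (1 + 4·2 + 3)/6 = 12/6 = 2
te_F = (9 + 4·13 + 23)/6 = 84/6 = 14
te_G = (4 + 4·5 + 12)/6 = 36/6 = 6
te_H = (9 + 4·10 + 11)/6 = 60/6 = 10

Forward pass:
ES_A = 0; EF_A = 9
ES_B = 0; EF_B = 14
ES_C = 0; EF_C = 9
ES_D = 0; EF_D = 15
ES_E = 9; EF_E = 9+2 = 11
ES_F = 14; EF_F = 14+14 = 28
ES_G = 9; EF_G = 9+6 = 15
ES_H = max(EF_A=9, EF_D=15, EF_E=11, EF_F=28, EF_G=15) = 28; EF_H = 28+10 = 38
Expected project duration μ = 38 days. Critical path: B → F → H.

Backward pass:
LF_H = 38; LS_H = 38−10 = 28
LF_G = LS_H = 28; LS_G = 28−6 = 22
LF_F = LS_H = 28; LS_F = 28−14 = 14
LF_E = LS_H = 28; LS_E = 28−2 = 26
LF_D = LS_H = 28; LS_D = 28−15 = 13
LF_C = min(LS_E=26, LS_G=22) = 22; LS_C = 22−9 = 13
LF_B = LS_F = 14; LS_B = 14−14 = 0
LF_A = LS_H = 28; LS_A = 28−9 = 19
Slack_G = LS_G − ES_G = 22 − 9 = 13

13 days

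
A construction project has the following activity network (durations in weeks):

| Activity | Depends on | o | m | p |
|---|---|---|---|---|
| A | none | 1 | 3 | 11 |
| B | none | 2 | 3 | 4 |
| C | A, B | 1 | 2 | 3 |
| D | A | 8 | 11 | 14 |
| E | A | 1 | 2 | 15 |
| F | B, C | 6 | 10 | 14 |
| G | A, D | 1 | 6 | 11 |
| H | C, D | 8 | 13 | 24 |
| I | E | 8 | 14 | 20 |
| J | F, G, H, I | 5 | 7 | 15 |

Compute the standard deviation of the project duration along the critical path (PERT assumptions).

3.70 weeks

te_A = (1 + 4·3 + 11)/6 = 24/6 = 4; σ²_A = ((11−1)/6)² = 2.778
te_B = (2 + 4·3 + 4)/6 = 18/6 = 3; σ²_B = ((4−2)/6)² = 0.111
te_C = (1 + 4·2 + 3)/6 = 12/6 = 2; σ²_C = ((3−1)/6)² = 0.111
te_D = (8 + 4·11 + 14)/6 = 66/6 = 11; σ²_D = ((14−8)/6)² = 1.000
te_E = (1 + 4·2 + 15)/6 = 24/6 = 4; σ²_E = ((15−1)/6)² = 5.444
te_F = (6 + 4·10 + 14)/6 = 60/6 = 10; σ²_F = ((14−6)/6)² = 1.778
te_G = (1 + 4·6 + 11)/6 = 36/6 = 6; σ²_G = ((11−1)/6)² = 2.778
te_H = (8 + 4·13 + 24)/6 = 84/6 = 14; σ²_H = ((24−8)/6)² = 7.111
te_I = (8 + 4·14 + 20)/6 = 84/6 = 14; σ²_I = ((20−8)/6)² = 4.000
te_J = (5 + 4·7 + 15)/6 = 48/6 = 8; σ²_J = ((15−5)/6)² = 2.778

Forward pass:
ES_A = 0; EF_A = 4
ES_B = 0; EF_B = 3
ES_C = max(EF_A=4, EF_B=3) = 4; EF_C = 4+2 = 6
ES_D = 4; EF_D = 4+11 = 15
ES_E = 4; EF_E = 4+4 = 8
ES_F = max(EF_B=3, EF_C=6) = 6; EF_F = 6+10 = 16
ES_G = max(EF_A=4, EF_D=15) = 15; EF_G = 15+6 = 21
ES_H = max(EF_C=6, EF_D=15) = 15; EF_H = 15+14 = 29
ES_I = 8; EF_I = 8+14 = 22
ES_J = max(EF_F=16, EF_G=21, EF_H=29, EF_I=22) = 29; EF_J = 29+8 = 37
Expected project duration μ = 37 weeks. Critical path: A → D → H → J.

Variance along critical path = 2.778 + 1.000 + 7.111 + 2.778 = 13.667
σ = √13.667 = 3.697 weeks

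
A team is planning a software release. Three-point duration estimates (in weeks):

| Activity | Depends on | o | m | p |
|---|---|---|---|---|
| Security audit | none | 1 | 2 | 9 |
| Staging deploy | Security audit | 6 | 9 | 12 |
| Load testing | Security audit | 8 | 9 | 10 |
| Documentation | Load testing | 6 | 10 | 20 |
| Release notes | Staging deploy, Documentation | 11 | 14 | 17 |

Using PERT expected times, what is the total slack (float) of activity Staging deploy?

te_Security audit = (1 + 4·2 + 9)/6 = 18/6 = 3
te_Staging deploy = (6 + 4·9 + 12)/6 = 54/6 = 9
te_Load testing = (8 + 4·9 + 10)/6 = 54/6 = 9
te_Documentation = (6 + 4·10 + 20)/6 = 66/6 = 11
te_Release notes = (11 + 4·14 + 17)/6 = 84/6 = 14

Forward pass:
ES_Security audit = 0; EF_Security audit = 3
ES_Staging deploy = 3; EF_Staging deploy = 3+9 = 12
ES_Load testing = 3; EF_Load testing = 3+9 = 12
ES_Documentation = 12; EF_Documentation = 12+11 = 23
ES_Release notes = max(EF_Staging deploy=12, EF_Documentation=23) = 23; EF_Release notes = 23+14 = 37
Expected project duration μ = 37 weeks. Critical path: Security audit → Load testing → Documentation → Release notes.

Backward pass:
LF_Release notes = 37; LS_Release notes = 37−14 = 23
LF_Documentation = LS_Release notes = 23; LS_Documentation = 23−11 = 12
LF_Load testing = LS_Documentation = 12; LS_Load testing = 12−9 = 3
LF_Staging deploy = LS_Release notes = 23; LS_Staging deploy = 23−9 = 14
LF_Security audit = min(LS_Staging deploy=14, LS_Load testing=3) = 3; LS_Security audit = 3−3 = 0
Slack_Staging deploy = LS_Staging deploy − ES_Staging deploy = 14 − 3 = 11

11 weeks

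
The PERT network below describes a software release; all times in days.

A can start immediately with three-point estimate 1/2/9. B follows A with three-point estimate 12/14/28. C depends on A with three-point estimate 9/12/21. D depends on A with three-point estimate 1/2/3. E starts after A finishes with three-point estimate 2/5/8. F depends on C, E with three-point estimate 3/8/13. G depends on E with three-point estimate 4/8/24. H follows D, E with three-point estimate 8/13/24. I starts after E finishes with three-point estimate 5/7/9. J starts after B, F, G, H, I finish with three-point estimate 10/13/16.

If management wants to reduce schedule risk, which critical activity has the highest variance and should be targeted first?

C

te_A = (1 + 4·2 + 9)/6 = 18/6 = 3; σ²_A = ((9−1)/6)² = 1.778
te_B = (12 + 4·14 + 28)/6 = 96/6 = 16; σ²_B = ((28−12)/6)² = 7.111
te_C = (9 + 4·12 + 21)/6 = 78/6 = 13; σ²_C = ((21−9)/6)² = 4.000
te_D = (1 + 4·2 + 3)/6 = 12/6 = 2; σ²_D = ((3−1)/6)² = 0.111
te_E = (2 + 4·5 + 8)/6 = 30/6 = 5; σ²_E = ((8−2)/6)² = 1.000
te_F = (3 + 4·8 + 13)/6 = 48/6 = 8; σ²_F = ((13−3)/6)² = 2.778
te_G = (4 + 4·8 + 24)/6 = 60/6 = 10; σ²_G = ((24−4)/6)² = 11.111
te_H = (8 + 4·13 + 24)/6 = 84/6 = 14; σ²_H = ((24−8)/6)² = 7.111
te_I = (5 + 4·7 + 9)/6 = 42/6 = 7; σ²_I = ((9−5)/6)² = 0.444
te_J = (10 + 4·13 + 16)/6 = 78/6 = 13; σ²_J = ((16−10)/6)² = 1.000

Forward pass:
ES_A = 0; EF_A = 3
ES_B = 3; EF_B = 3+16 = 19
ES_C = 3; EF_C = 3+13 = 16
ES_D = 3; EF_D = 3+2 = 5
ES_E = 3; EF_E = 3+5 = 8
ES_F = max(EF_C=16, EF_E=8) = 16; EF_F = 16+8 = 24
ES_G = 8; EF_G = 8+10 = 18
ES_H = max(EF_D=5, EF_E=8) = 8; EF_H = 8+14 = 22
ES_I = 8; EF_I = 8+7 = 15
ES_J = max(EF_B=19, EF_F=24, EF_G=18, EF_H=22, EF_I=15) = 24; EF_J = 24+13 = 37
Expected project duration μ = 37 days. Critical path: A → C → F → J.

Variances on critical path: σ²_A=1.778, σ²_C=4.000, σ²_F=2.778, σ²_J=1.000.
Largest is σ²_C = 4.000.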